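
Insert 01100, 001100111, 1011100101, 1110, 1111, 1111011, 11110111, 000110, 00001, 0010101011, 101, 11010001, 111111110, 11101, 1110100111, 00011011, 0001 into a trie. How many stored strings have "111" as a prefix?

7

Traverse to the node for "111", then collect every word in that subtree.
Matches: "1110", "11101", "1110100111", "1111", "1111011", "11110111", "111111110"
Count: 7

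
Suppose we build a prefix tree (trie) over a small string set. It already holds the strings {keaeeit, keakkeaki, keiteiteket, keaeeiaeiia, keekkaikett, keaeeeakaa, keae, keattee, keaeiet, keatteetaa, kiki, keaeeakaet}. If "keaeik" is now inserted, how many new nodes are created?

1

"keaei" is already a path in the trie; the remaining "k" must be added.
So 6 − 5 = 1 new nodes.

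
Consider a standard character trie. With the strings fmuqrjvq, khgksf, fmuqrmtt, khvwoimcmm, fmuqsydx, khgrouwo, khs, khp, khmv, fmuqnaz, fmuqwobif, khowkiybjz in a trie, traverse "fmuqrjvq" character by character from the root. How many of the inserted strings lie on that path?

Traverse "fmuqrjvq" character by character; count nodes along the way that are marked as word ends.
Prefixes of the query that are stored words: "fmuqrjvq"
Count: 1

1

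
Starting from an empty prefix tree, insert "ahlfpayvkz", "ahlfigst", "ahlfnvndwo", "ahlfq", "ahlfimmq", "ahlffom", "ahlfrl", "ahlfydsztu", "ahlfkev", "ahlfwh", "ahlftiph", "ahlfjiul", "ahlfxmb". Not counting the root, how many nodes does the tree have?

51

Count nodes per top-level branch (shared prefixes stored once):
  'a'-branch (ahlffom, ahlfigst, ahlfimmq, ahlfjiul, ahlfkev, ahlfnvndwo, ahlfpayvkz, ahlfq, ahlfrl, ahlftiph, ahlfwh, ahlfxmb, ahlfydsztu): 51 nodes
Sum: 51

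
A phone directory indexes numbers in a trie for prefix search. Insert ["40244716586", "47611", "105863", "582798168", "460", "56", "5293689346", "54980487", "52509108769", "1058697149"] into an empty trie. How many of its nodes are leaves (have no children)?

A leaf is a node with no children — equivalently, the end of a word that is not a proper prefix of any other stored word.
Those words: "105863", "1058697149", "40244716586", "460", "47611", "52509108769", "5293689346", "54980487", "56", "582798168"
Leaf count: 10

10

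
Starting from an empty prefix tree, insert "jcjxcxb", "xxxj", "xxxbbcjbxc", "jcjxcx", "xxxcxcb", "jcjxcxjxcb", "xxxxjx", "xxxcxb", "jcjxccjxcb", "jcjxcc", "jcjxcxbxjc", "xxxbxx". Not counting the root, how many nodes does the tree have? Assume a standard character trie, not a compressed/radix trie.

40

Insert word by word; a character creates a node only if that edge doesn't already exist:
  "jcjxcxb" → 7 new (j, c, j, x, c, x, b)
  "xxxj" → 4 new (x, x, x, j)
  "xxxbbcjbxc" → prefix "xxx" already present; 7 new (b, b, c, j, b, x, c)
  "jcjxcx" → prefix "jcjxcx" already present; 0 new (none)
  "xxxcxcb" → prefix "xxx" already present; 4 new (c, x, c, b)
  "jcjxcxjxcb" → prefix "jcjxcx" already present; 4 new (j, x, c, b)
  "xxxxjx" → prefix "xxx" already present; 3 new (x, j, x)
  "xxxcxb" → prefix "xxxcx" already present; 1 new (b)
  "jcjxccjxcb" → prefix "jcjxc" already present; 5 new (c, j, x, c, b)
  "jcjxcc" → prefix "jcjxcc" already present; 0 new (none)
  "jcjxcxbxjc" → prefix "jcjxcxb" already present; 3 new (x, j, c)
  "xxxbxx" → prefix "xxxb" already present; 2 new (x, x)
Total nodes = 7 + 4 + 7 + 0 + 4 + 4 + 3 + 1 + 5 + 0 + 3 + 2 = 40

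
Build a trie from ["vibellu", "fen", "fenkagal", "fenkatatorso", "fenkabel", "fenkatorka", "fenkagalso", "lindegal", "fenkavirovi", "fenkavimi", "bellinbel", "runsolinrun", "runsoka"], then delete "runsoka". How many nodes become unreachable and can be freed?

2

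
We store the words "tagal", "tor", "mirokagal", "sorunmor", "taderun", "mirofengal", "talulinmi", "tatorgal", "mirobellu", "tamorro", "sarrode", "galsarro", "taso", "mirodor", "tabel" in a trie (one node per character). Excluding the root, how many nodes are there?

Count nodes per top-level branch (shared prefixes stored once):
  'g'-branch (galsarro): 8 nodes
  'm'-branch (mirobellu, mirodor, mirofengal, mirokagal): 23 nodes
  's'-branch (sarrode, sorunmor): 14 nodes
  't'-branch (tabel, taderun, tagal, talulinmi, tamorro, taso, tatorgal, tor): 35 nodes
Sum: 80

80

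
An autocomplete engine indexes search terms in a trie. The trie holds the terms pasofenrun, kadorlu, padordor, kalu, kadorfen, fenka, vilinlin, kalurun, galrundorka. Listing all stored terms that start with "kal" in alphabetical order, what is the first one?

kalu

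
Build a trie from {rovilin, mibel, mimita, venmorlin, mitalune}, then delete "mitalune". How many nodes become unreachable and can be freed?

6

A node on "mitalune"'s path can go only if nothing else ends at it or branches off below it.
The suffix "talune" (6 nodes) is used only by "mitalune"; the node for "mi" still has the child "b", so pruning stops there.
Nodes removed: 6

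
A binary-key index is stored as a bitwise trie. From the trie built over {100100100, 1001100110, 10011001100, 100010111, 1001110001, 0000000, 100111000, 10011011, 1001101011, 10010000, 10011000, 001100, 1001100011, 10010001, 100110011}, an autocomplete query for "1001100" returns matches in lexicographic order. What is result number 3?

100110011

DFS of the "1001100" subtree visits, in order: "10011000", "1001100011", "100110011", "1001100110", "10011001100"
Position 3: 100110011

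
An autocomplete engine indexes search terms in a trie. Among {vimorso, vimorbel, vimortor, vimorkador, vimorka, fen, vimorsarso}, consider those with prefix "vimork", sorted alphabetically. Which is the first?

vimorka

DFS of the "vimork" subtree visits, in order: "vimorka", "vimorkador"
The 1st is vimorka.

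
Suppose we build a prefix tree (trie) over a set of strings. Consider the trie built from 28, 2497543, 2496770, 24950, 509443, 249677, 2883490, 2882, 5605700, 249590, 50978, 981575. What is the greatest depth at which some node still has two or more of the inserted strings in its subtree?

Equivalently: take the maximum, over all pairs, of their longest common prefix length.
"249677" and "2496770" agree on "249677" (6 characters) before diverging; nothing deeper is shared.
Longest shared-prefix length: 6

6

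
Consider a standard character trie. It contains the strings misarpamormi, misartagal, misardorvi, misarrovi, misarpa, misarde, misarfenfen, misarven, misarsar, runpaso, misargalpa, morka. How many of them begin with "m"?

11

Traverse to the node for "m", then collect every word in that subtree.
Words under "m": misarde, misardorvi, misarfenfen, misargalpa, misarpa, misarpamormi, misarrovi, misarsar, misartagal, misarven, morka
Count: 11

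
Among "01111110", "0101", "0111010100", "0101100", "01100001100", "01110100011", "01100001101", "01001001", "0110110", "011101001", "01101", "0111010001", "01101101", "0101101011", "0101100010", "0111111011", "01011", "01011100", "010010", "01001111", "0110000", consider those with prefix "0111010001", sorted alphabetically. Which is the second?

01110100011

Words with prefix "0111010001", in lexicographic order: "0111010001", "01110100011"
Position 2: 01110100011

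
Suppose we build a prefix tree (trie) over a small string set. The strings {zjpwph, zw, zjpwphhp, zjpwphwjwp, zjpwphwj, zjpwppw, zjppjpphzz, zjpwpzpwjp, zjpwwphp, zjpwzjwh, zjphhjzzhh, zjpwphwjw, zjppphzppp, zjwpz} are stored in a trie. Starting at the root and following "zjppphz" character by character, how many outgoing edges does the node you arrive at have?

Follow the path "zjppphz" to its node, then look at its outgoing edges.
Characters that immediately follow "zjppphz" among the stored strings: {p}.
That node has 1 child edge.

1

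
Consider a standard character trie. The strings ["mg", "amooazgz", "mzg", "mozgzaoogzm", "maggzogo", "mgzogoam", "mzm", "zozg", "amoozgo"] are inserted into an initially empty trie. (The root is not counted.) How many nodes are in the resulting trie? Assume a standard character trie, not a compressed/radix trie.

43

Count nodes per top-level branch (shared prefixes stored once):
  'a'-branch (amooazgz, amoozgo): 11 nodes
  'm'-branch (maggzogo, mg, mgzogoam, mozgzaoogzm, mzg, mzm): 28 nodes
  'z'-branch (zozg): 4 nodes
Sum: 43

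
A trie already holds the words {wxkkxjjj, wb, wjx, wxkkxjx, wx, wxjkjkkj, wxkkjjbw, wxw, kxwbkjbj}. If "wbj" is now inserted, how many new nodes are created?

"wb" is already a path in the trie; the remaining "j" must be added.
Each of the 1 remaining characters creates one node.

1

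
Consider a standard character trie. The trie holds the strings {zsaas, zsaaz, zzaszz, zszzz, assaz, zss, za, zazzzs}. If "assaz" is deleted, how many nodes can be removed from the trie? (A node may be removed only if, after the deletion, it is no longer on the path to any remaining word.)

5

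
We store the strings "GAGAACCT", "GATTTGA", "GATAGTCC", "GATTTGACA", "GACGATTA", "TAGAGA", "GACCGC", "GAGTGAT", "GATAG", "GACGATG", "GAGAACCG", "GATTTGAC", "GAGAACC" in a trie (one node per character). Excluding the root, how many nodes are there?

Count nodes per top-level branch (shared prefixes stored once):
  'G'-branch (GACCGC, GACGATG, GACGATTA, GAGAACC, GAGAACCG, GAGAACCT, GAGTGAT, GATAG, GATAGTCC, GATTTGA, GATTTGAC, GATTTGACA): 35 nodes
  'T'-branch (TAGAGA): 6 nodes
Sum: 41

41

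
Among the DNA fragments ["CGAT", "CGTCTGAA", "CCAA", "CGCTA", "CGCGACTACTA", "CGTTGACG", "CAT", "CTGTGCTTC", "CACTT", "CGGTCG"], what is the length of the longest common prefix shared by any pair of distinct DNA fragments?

3

Look for the deepest trie node that still has at least two words in its subtree.
"CGCGACTACTA" and "CGCTA" agree on "CGC" (3 characters) before diverging; nothing deeper is shared.
Longest shared-prefix length: 3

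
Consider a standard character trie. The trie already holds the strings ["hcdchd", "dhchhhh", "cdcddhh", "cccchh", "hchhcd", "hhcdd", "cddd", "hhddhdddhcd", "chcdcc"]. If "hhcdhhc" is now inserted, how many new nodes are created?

Walking "hhcdhhc" from the root, the first 4 characters ("hhcd") follow existing edges; "h" is the first miss.
New nodes needed: |"hhcdhhc"| − 4 = 7 − 4 = 3.

3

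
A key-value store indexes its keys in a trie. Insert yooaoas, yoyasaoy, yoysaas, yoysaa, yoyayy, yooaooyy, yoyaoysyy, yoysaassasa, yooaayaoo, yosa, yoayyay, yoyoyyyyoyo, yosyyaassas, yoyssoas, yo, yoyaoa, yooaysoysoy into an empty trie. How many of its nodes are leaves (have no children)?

14

A leaf is a node with no children — equivalently, the end of a word that is not a proper prefix of any other stored word.
Those words: "yoayyay", "yooaayaoo", "yooaoas", "yooaooyy", "yooaysoysoy", "yosa", "yosyyaassas", "yoyaoa", "yoyaoysyy", "yoyasaoy", "yoyayy", "yoyoyyyyoyo", "yoysaassasa", "yoyssoas"
Leaf count: 14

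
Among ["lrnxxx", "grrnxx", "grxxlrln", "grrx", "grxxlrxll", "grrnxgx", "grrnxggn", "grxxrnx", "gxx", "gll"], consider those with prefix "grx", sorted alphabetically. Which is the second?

grxxlrxll

DFS of the "grx" subtree visits, in order: "grxxlrln", "grxxlrxll", "grxxrnx"
Position 2: grxxlrxll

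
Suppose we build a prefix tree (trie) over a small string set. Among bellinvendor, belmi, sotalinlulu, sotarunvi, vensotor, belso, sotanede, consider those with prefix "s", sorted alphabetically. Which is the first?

sotalinlulu

DFS of the "s" subtree visits, in order: "sotalinlulu", "sotanede", "sotarunvi"
The 1st is sotalinlulu.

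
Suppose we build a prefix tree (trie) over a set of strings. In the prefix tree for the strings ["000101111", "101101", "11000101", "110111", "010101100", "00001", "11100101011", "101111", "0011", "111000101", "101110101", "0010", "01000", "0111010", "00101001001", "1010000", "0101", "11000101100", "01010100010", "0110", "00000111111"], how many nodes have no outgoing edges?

A leaf is a node with no children — equivalently, the end of a word that is not a proper prefix of any other stored word.
Those words: "00000111111", "00001", "000101111", "00101001001", "0011", "01000", "01010100010", "010101100", "0110", "0111010", "1010000", "101101", "101110101", "101111", "11000101100", "110111", "111000101", "11100101011"
Leaf count: 18

18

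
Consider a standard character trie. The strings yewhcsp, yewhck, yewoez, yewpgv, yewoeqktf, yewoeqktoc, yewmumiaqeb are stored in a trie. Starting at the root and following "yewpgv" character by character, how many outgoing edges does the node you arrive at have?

0

The children of the "yewpgv" node are the distinct next characters among strings starting with "yewpgv".
No stored string extends past "yewpgv".
That node has 0 child edges.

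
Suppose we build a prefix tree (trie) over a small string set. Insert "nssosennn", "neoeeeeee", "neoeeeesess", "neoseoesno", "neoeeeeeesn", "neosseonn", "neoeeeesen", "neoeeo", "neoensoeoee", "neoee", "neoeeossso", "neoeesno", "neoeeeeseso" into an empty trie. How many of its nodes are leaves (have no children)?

10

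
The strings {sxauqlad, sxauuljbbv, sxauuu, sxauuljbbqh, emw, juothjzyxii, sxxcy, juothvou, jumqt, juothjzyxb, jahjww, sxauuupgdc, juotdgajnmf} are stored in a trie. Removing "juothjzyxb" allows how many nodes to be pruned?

After clearing the end-marker at "juothjzyxb", prune upward until reaching a node still needed by another word.
The suffix "b" (1 node) is used only by "juothjzyxb"; the node for "juothjzyx" still has the child "i", so pruning stops there.
Nodes removed: 1

1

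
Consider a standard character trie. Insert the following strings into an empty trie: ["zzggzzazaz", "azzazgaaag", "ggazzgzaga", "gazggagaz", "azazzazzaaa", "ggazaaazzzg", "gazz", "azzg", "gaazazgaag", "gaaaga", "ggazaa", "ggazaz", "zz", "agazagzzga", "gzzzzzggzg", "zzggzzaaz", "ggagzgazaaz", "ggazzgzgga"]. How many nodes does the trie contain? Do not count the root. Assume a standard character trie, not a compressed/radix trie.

Trace insertions, counting only characters that open a new branch:
  "zzggzzazaz" → 10 new (z, z, g, g, z, z, a, z, a, z)
  "azzazgaaag" → 10 new (a, z, z, a, z, g, a, a, a, g)
  "ggazzgzaga" → 10 new (g, g, a, z, z, g, z, a, g, a)
  "gazggagaz" → prefix "g" already present; 8 new (a, z, g, g, a, g, a, z)
  "azazzazzaaa" → prefix "az" already present; 9 new (a, z, z, a, z, z, a, a, a)
  "ggazaaazzzg" → prefix "ggaz" already present; 7 new (a, a, a, z, z, z, g)
  "gazz" → prefix "gaz" already present; 1 new (z)
  "azzg" → prefix "azz" already present; 1 new (g)
  "gaazazgaag" → prefix "ga" already present; 8 new (a, z, a, z, g, a, a, g)
  "gaaaga" → prefix "gaa" already present; 3 new (a, g, a)
  "ggazaa" → prefix "ggazaa" already present; 0 new (none)
  "ggazaz" → prefix "ggaza" already present; 1 new (z)
  "zz" → prefix "zz" already present; 0 new (none)
  "agazagzzga" → prefix "a" already present; 9 new (g, a, z, a, g, z, z, g, a)
  "gzzzzzggzg" → prefix "g" already present; 9 new (z, z, z, z, z, g, g, z, g)
  "zzggzzaaz" → prefix "zzggzza" already present; 2 new (a, z)
  "ggagzgazaaz" → prefix "gga" already present; 8 new (g, z, g, a, z, a, a, z)
  "ggazzgzgga" → prefix "ggazzgz" already present; 3 new (g, g, a)
Total nodes = 10 + 10 + 10 + 8 + 9 + 7 + 1 + 1 + 8 + 3 + 0 + 1 + 0 + 9 + 9 + 2 + 8 + 3 = 99

99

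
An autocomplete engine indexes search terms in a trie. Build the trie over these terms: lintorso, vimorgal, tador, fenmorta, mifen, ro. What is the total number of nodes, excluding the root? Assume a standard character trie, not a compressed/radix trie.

Trie structure (* marks end of a word):
(root)
├─ f
│  └─ e
│     └─ n
│        └─ m
│           └─ o
│              └─ r
│                 └─ t
│                    └─ a *
├─ l
│  └─ i
│     └─ n
│        └─ t
│           └─ o
│              └─ r
│                 └─ s
│                    └─ o *
├─ m
│  └─ i
│     └─ f
│        └─ e
│           └─ n *
├─ r
│  └─ o *
├─ t
│  └─ a
│     └─ d
│        └─ o
│           └─ r *
└─ v
   └─ i
      └─ m
         └─ o
            └─ r
               └─ g
                  └─ a
                     └─ l *
Counting every labelled node above: 36.

36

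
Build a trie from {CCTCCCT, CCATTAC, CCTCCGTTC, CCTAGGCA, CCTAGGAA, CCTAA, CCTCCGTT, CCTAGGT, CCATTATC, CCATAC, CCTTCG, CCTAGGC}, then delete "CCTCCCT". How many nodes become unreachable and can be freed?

After clearing the end-marker at "CCTCCCT", prune upward until reaching a node still needed by another word.
The suffix "CT" (2 nodes) is used only by "CCTCCCT"; the node for "CCTCC" still has the child "G", so pruning stops there.
Nodes removed: 2

2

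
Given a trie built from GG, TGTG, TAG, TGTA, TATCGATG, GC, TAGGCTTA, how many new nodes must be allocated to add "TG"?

"TG" is already a full path in the trie; only an end-marker is added.
No new nodes are needed: 0.

0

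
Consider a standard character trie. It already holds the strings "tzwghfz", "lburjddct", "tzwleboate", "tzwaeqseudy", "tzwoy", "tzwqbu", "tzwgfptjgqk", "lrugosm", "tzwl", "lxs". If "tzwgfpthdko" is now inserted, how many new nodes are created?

4

"tzwgfpt" is already a path in the trie; the remaining "hdko" must be added.
So 11 − 7 = 4 new nodes.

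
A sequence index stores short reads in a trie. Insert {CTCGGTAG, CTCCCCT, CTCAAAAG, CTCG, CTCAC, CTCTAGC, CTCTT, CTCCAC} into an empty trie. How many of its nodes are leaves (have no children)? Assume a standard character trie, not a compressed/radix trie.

Leaves are exactly the stored words that no other stored word extends.
Those words: "CTCAAAAG", "CTCAC", "CTCCAC", "CTCCCCT", "CTCGGTAG", "CTCTAGC", "CTCTT"
Leaf count: 7

7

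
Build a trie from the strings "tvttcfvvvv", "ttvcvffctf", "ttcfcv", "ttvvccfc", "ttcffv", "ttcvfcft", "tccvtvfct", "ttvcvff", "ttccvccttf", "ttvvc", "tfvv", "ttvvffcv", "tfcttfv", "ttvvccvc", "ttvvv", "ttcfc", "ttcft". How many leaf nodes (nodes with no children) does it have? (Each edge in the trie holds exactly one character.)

14

Leaves are exactly the stored words that no other stored word extends.
Those words: "tccvtvfct", "tfcttfv", "tfvv", "ttccvccttf", "ttcfcv", "ttcffv", "ttcft", "ttcvfcft", "ttvcvffctf", "ttvvccfc", "ttvvccvc", "ttvvffcv", "ttvvv", "tvttcfvvvv"
Leaf count: 14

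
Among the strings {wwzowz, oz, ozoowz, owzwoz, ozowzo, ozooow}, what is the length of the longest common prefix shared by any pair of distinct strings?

4

Look for the deepest trie node that still has at least two words in its subtree.
"ozooow" and "ozoowz" agree on "ozoo" (4 characters) before diverging; nothing deeper is shared.
Longest shared-prefix length: 4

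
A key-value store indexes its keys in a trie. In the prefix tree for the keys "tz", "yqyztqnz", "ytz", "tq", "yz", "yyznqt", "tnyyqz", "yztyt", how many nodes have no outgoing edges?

A leaf is a node with no children — equivalently, the end of a word that is not a proper prefix of any other stored word.
Those words: "tnyyqz", "tq", "tz", "yqyztqnz", "ytz", "yyznqt", "yztyt"
Leaf count: 7

7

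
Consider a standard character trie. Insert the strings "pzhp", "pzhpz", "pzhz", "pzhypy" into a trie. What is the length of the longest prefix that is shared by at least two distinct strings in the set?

The deepest shared node is where two words last agree before diverging.
e.g. "pzhp" and "pzhpz" share the prefix "pzhp" of length 4; no pair shares a longer one.
Longest shared-prefix length: 4

4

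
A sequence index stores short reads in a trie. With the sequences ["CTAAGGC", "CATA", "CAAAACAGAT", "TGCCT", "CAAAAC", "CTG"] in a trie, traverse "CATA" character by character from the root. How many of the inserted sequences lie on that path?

Walk "CATA" from the root; an end-of-word marker is hit whenever a stored word is a prefix of "CATA".
Prefixes of the query that are stored words: "CATA"
Count: 1

1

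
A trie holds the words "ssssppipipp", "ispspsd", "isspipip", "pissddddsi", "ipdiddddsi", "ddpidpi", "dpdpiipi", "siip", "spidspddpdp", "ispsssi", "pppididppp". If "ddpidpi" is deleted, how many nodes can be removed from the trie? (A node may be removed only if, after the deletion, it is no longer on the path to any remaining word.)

6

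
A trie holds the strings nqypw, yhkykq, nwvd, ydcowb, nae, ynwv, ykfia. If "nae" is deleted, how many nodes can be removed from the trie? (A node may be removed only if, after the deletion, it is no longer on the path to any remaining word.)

2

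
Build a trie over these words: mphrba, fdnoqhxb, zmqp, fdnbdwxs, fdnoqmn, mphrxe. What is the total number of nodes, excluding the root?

Count nodes per top-level branch (shared prefixes stored once):
  'f'-branch (fdnbdwxs, fdnoqhxb, fdnoqmn): 15 nodes
  'm'-branch (mphrba, mphrxe): 8 nodes
  'z'-branch (zmqp): 4 nodes
Sum: 27

27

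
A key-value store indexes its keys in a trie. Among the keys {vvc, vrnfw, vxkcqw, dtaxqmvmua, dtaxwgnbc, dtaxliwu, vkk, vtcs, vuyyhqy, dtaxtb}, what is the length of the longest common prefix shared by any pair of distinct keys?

Equivalently: take the maximum, over all pairs, of their longest common prefix length.
e.g. "dtaxliwu" and "dtaxqmvmua" share the prefix "dtax" of length 4; no pair shares a longer one.
Longest shared-prefix length: 4

4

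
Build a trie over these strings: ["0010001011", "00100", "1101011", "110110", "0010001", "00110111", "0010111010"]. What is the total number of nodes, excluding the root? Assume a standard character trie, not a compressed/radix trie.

30

For each word, the new-node count is its length minus the longest prefix already in the trie:
  "0010001011" → 10 new (0, 0, 1, 0, 0, 0, 1, 0, 1, 1)
  "00100" → prefix "00100" already present; 0 new (none)
  "1101011" → 7 new (1, 1, 0, 1, 0, 1, 1)
  "110110" → prefix "1101" already present; 2 new (1, 0)
  "0010001" → prefix "0010001" already present; 0 new (none)
  "00110111" → prefix "001" already present; 5 new (1, 0, 1, 1, 1)
  "0010111010" → prefix "0010" already present; 6 new (1, 1, 1, 0, 1, 0)
Total nodes = 10 + 0 + 7 + 2 + 0 + 5 + 6 = 30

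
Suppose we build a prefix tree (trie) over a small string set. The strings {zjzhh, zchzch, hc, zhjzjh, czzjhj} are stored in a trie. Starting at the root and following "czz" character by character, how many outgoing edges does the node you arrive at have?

1

The children of the "czz" node are the distinct next characters among strings starting with "czz".
Distinct next characters after "czz": j.
That node has 1 child edge.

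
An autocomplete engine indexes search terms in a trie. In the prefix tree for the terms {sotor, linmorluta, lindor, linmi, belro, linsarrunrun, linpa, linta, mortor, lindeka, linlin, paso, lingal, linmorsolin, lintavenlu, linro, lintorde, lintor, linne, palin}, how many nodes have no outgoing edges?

18

Leaves are exactly the stored words that no other stored word extends.
Those words: "belro", "lindeka", "lindor", "lingal", "linlin", "linmi", "linmorluta", "linmorsolin", "linne", "linpa", "linro", "linsarrunrun", "lintavenlu", "lintorde", "mortor", "palin", "paso", "sotor"
Leaf count: 18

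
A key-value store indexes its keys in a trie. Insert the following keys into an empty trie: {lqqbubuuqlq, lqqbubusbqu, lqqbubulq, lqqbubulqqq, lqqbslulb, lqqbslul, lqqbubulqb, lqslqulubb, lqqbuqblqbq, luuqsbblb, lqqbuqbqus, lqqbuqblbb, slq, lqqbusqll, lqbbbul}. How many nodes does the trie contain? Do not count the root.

Count nodes per top-level branch (shared prefixes stored once):
  'l'-branch (lqbbbul, lqqbslul, lqqbslulb, lqqbubulq, lqqbubulqb, lqqbubulqqq, lqqbubusbqu, lqqbubuuqlq, lqqbuqblbb, lqqbuqblqbq, lqqbuqbqus, lqqbusqll, lqslqulubb, luuqsbblb): 61 nodes
  's'-branch (slq): 3 nodes
Sum: 64

64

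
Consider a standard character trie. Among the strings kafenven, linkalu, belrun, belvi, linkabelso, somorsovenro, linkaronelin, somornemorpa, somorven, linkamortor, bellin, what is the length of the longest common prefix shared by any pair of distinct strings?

5

The deepest shared node is where two words last agree before diverging.
e.g. "linkabelso" and "linkalu" share the prefix "linka" of length 5; no pair shares a longer one.
Longest shared-prefix length: 5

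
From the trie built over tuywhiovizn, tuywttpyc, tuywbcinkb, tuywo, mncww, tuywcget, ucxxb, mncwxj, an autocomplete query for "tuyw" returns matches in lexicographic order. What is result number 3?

tuywhiovizn

DFS of the "tuyw" subtree visits, in order: "tuywbcinkb", "tuywcget", "tuywhiovizn", "tuywo", "tuywttpyc"
Position 3: tuywhiovizn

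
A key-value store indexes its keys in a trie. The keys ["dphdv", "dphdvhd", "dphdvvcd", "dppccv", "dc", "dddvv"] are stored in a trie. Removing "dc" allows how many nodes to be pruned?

1

Walk "dc" from the leaf back toward the root, removing each node that no remaining word uses.
The suffix "c" (1 node) is used only by "dc"; the node for "d" still has the child "p", so pruning stops there.
Nodes removed: 1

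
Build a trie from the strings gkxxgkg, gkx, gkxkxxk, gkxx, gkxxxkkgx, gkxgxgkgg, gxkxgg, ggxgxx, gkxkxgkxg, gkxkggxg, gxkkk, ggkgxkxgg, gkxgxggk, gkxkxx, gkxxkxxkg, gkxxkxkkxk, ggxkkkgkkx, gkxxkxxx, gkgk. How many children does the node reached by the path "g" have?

3

Walk "g" from the root, arriving at one node.
Distinct next characters after "g": g, k, x.
That node has 3 child edges.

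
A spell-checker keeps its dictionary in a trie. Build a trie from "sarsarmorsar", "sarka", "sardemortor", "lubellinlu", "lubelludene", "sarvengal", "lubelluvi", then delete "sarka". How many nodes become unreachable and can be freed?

Walk "sarka" from the leaf back toward the root, removing each node that no remaining word uses.
The suffix "ka" (2 nodes) is used only by "sarka"; the node for "sar" still has the child "s", so pruning stops there.
Nodes removed: 2

2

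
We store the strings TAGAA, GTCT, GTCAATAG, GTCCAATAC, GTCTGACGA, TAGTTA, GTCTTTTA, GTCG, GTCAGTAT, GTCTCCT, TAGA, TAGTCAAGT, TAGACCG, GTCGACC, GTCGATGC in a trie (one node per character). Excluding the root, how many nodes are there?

Count nodes per top-level branch (shared prefixes stored once):
  'G'-branch (GTCAATAG, GTCAGTAT, GTCCAATAC, GTCG, GTCGACC, GTCGATGC, GTCT, GTCTCCT, GTCTGACGA, GTCTTTTA): 38 nodes
  'T'-branch (TAGA, TAGAA, TAGACCG, TAGTCAAGT, TAGTTA): 16 nodes
Sum: 54

54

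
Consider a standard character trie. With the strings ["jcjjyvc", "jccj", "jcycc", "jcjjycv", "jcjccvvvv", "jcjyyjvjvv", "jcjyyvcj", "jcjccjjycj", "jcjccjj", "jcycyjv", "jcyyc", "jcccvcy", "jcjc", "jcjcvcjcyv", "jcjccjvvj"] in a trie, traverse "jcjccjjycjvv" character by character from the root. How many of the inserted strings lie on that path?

3

Walk "jcjccjjycjvv" from the root; an end-of-word marker is hit whenever a stored word is a prefix of "jcjccjjycjvv".
Prefixes of the query that are stored words: "jcjc", "jcjccjj", "jcjccjjycj"
Count: 3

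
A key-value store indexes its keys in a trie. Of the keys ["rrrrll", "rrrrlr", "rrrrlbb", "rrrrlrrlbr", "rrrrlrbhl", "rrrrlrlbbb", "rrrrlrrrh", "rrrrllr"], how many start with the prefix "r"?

Filter for entries beginning with "r":
Words under "r": rrrrlbb, rrrrll, rrrrllr, rrrrlr, rrrrlrbhl, rrrrlrlbbb, rrrrlrrlbr, rrrrlrrrh
Count: 8

8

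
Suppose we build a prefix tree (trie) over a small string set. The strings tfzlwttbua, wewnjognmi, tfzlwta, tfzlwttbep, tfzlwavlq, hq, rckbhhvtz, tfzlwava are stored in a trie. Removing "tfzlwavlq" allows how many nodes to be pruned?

2

Walk "tfzlwavlq" from the leaf back toward the root, removing each node that no remaining word uses.
The suffix "lq" (2 nodes) is used only by "tfzlwavlq"; the node for "tfzlwav" still has the child "a", so pruning stops there.
Nodes removed: 2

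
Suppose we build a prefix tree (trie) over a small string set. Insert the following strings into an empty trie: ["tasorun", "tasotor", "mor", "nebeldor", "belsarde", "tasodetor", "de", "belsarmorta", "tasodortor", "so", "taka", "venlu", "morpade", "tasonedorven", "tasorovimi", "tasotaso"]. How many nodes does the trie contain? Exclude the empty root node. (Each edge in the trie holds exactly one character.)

Count nodes per top-level branch (shared prefixes stored once):
  'b'-branch (belsarde, belsarmorta): 13 nodes
  'd'-branch (de): 2 nodes
  'm'-branch (mor, morpade): 7 nodes
  'n'-branch (nebeldor): 8 nodes
  's'-branch (so): 2 nodes
  't'-branch (taka, tasodetor, tasodortor, tasonedorven, tasorovimi, tasorun, tasotaso, tasotor): 38 nodes
  'v'-branch (venlu): 5 nodes
Sum: 75

75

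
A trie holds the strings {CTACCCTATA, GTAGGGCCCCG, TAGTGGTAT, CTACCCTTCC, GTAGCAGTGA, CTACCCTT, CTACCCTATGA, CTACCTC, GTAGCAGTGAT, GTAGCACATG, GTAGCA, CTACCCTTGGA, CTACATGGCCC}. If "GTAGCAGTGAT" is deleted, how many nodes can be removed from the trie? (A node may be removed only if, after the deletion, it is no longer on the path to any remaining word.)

After clearing the end-marker at "GTAGCAGTGAT", prune upward until reaching a node still needed by another word.
The suffix "T" (1 node) is used only by "GTAGCAGTGAT"; "GTAGCAGTGA" is itself a stored word, so pruning stops there.
Nodes removed: 1

1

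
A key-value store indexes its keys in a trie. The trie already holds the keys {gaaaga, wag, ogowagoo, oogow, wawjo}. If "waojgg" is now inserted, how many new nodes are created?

The longest prefix of "waojgg" already in the trie is "wa" (length 2).
So 6 − 2 = 4 new nodes.

4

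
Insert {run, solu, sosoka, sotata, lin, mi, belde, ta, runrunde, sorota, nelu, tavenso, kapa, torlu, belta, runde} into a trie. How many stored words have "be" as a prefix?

Walk to "be"; the words in its subtree are exactly those with that prefix.
Words under "be": belde, belta
Count: 2

2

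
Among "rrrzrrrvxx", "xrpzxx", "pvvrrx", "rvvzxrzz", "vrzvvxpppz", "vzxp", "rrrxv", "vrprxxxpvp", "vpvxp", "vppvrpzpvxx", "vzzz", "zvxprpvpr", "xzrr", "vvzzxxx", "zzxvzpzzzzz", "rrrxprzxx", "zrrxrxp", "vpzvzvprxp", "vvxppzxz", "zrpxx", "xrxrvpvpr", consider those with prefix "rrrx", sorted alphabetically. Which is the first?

DFS of the "rrrx" subtree visits, in order: "rrrxprzxx", "rrrxv"
Position 1: rrrxprzxx

rrrxprzxx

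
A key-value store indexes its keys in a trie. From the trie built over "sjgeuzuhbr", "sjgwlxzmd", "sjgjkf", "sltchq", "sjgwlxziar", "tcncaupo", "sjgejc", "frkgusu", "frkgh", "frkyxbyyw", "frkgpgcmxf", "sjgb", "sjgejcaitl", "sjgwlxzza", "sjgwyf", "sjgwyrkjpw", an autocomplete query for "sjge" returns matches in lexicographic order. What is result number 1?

sjgejc

Words with prefix "sjge", in lexicographic order: "sjgejc", "sjgejcaitl", "sjgeuzuhbr"
The 1st is sjgejc.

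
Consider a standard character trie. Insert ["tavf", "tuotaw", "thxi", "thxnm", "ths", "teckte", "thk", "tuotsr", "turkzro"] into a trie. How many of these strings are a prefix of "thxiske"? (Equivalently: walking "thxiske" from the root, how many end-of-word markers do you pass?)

1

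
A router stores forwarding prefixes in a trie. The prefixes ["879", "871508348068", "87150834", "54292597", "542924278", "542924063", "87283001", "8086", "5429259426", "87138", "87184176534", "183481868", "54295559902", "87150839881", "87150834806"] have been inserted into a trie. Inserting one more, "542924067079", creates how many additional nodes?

4

The longest prefix of "542924067079" already in the trie is "54292406" (length 8).
Each of the 4 remaining characters creates one node.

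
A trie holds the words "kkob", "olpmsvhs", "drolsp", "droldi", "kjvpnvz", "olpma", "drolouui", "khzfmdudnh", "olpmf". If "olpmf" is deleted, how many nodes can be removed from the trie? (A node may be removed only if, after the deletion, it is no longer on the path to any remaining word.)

1

After clearing the end-marker at "olpmf", prune upward until reaching a node still needed by another word.
The suffix "f" (1 node) is used only by "olpmf"; the node for "olpm" still has the child "s", so pruning stops there.
Nodes removed: 1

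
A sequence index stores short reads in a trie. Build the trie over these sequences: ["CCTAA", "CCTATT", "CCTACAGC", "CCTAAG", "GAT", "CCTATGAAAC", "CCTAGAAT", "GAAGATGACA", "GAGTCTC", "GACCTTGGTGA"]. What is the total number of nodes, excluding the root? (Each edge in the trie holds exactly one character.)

Trace insertions, counting only characters that open a new branch:
  "CCTAA" → 5 new (C, C, T, A, A)
  "CCTATT" → prefix "CCTA" already present; 2 new (T, T)
  "CCTACAGC" → prefix "CCTA" already present; 4 new (C, A, G, C)
  "CCTAAG" → prefix "CCTAA" already present; 1 new (G)
  "GAT" → 3 new (G, A, T)
  "CCTATGAAAC" → prefix "CCTAT" already present; 5 new (G, A, A, A, C)
  "CCTAGAAT" → prefix "CCTA" already present; 4 new (G, A, A, T)
  "GAAGATGACA" → prefix "GA" already present; 8 new (A, G, A, T, G, A, C, A)
  "GAGTCTC" → prefix "GA" already present; 5 new (G, T, C, T, C)
  "GACCTTGGTGA" → prefix "GA" already present; 9 new (C, C, T, T, G, G, T, G, A)
Total nodes = 5 + 2 + 4 + 1 + 3 + 5 + 4 + 8 + 5 + 9 = 46

46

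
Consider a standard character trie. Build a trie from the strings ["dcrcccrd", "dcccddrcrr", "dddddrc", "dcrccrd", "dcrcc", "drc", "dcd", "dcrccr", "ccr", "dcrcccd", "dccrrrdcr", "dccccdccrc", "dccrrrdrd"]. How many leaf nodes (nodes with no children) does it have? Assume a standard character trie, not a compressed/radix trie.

A leaf is a node with no children — equivalently, the end of a word that is not a proper prefix of any other stored word.
Those words: "ccr", "dccccdccrc", "dcccddrcrr", "dccrrrdcr", "dccrrrdrd", "dcd", "dcrcccd", "dcrcccrd", "dcrccrd", "dddddrc", "drc"
Leaf count: 11

11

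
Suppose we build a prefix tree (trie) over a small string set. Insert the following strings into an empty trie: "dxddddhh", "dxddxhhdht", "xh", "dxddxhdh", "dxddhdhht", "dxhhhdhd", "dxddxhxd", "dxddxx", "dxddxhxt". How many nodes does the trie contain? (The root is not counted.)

Count nodes per top-level branch (shared prefixes stored once):
  'd'-branch (dxddddhh, dxddhdhht, dxddxhdh, dxddxhhdht, dxddxhxd, dxddxhxt, dxddxx, dxhhhdhd): 31 nodes
  'x'-branch (xh): 2 nodes
Sum: 33

33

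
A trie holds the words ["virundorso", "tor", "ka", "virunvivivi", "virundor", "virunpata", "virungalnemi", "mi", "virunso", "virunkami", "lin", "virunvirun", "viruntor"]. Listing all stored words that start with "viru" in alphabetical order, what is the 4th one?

virunkami

Filter for "viru…" and sort: "virundor", "virundorso", "virungalnemi", "virunkami", "virunpata", "virunso", "viruntor", "virunvirun", "virunvivivi"
Position 4: virunkami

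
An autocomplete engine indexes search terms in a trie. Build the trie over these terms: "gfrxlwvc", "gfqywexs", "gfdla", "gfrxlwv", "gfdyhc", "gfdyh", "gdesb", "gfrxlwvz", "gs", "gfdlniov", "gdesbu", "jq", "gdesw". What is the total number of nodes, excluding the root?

34

Trie structure (* marks end of a word):
(root)
├─ g
│  ├─ d
│  │  └─ e
│  │     └─ s
│  │        ├─ b *
│  │        │  └─ u *
│  │        └─ w *
│  ├─ f
│  │  ├─ d
│  │  │  ├─ l
│  │  │  │  ├─ a *
│  │  │  │  └─ n
│  │  │  │     └─ i
│  │  │  │        └─ o
│  │  │  │           └─ v *
│  │  │  └─ y
│  │  │     └─ h *
│  │  │        └─ c *
│  │  ├─ q
│  │  │  └─ y
│  │  │     └─ w
│  │  │        └─ e
│  │  │           └─ x
│  │  │              └─ s *
│  │  └─ r
│  │     └─ x
│  │        └─ l
│  │           └─ w
│  │              └─ v *
│  │                 ├─ c *
│  │                 └─ z *
│  └─ s *
└─ j
   └─ q *
Counting every labelled node above: 34.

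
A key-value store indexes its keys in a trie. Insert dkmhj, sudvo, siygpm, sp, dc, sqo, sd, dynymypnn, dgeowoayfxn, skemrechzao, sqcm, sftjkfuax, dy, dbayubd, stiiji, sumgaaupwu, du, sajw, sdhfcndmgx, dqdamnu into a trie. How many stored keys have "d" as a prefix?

8

Traverse to the node for "d", then collect every word in that subtree.
Matches: "dbayubd", "dc", "dgeowoayfxn", "dkmhj", "dqdamnu", "du", "dy", "dynymypnn"
Count: 8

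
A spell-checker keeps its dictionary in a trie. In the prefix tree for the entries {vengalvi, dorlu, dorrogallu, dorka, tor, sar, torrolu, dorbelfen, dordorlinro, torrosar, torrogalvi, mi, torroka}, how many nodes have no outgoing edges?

12

A leaf is a node with no children — equivalently, the end of a word that is not a proper prefix of any other stored word.
Those words: "dorbelfen", "dordorlinro", "dorka", "dorlu", "dorrogallu", "mi", "sar", "torrogalvi", "torroka", "torrolu", "torrosar", "vengalvi"
Leaf count: 12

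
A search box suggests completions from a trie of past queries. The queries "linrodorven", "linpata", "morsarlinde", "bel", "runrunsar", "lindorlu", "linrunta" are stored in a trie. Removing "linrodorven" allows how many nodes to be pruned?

A node on "linrodorven"'s path can go only if nothing else ends at it or branches off below it.
The suffix "odorven" (7 nodes) is used only by "linrodorven"; the node for "linr" still has the child "u", so pruning stops there.
Nodes removed: 7

7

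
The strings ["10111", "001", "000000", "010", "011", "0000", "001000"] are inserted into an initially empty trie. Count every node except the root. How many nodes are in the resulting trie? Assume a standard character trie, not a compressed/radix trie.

Trie structure (* marks end of a word):
(root)
├─ 0
│  ├─ 0
│  │  ├─ 0
│  │  │  └─ 0 *
│  │  │     └─ 0
│  │  │        └─ 0 *
│  │  └─ 1 *
│  │     └─ 0
│  │        └─ 0
│  │           └─ 0 *
│  └─ 1
│     ├─ 0 *
│     └─ 1 *
└─ 1
   └─ 0
      └─ 1
         └─ 1
            └─ 1 *
Counting every labelled node above: 18.

18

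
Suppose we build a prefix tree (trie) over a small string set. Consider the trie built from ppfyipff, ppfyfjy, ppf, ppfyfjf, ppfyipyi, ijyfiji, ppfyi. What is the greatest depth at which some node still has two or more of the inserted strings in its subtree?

Look for the deepest trie node that still has at least two words in its subtree.
e.g. "ppfyfjf" and "ppfyfjy" share the prefix "ppfyfj" of length 6; no pair shares a longer one.
Longest shared-prefix length: 6

6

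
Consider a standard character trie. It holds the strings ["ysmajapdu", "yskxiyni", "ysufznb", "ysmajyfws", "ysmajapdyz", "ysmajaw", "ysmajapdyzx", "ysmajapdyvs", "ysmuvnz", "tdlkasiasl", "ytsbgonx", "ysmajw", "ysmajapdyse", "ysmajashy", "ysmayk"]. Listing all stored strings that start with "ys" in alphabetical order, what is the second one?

Filter for "ys…" and sort: "yskxiyni", "ysmajapdu", "ysmajapdyse", "ysmajapdyvs", "ysmajapdyz", "ysmajapdyzx", "ysmajashy", "ysmajaw", "ysmajw", "ysmajyfws", "ysmayk", "ysmuvnz", "ysufznb"
The 2nd is ysmajapdu.

ysmajapdu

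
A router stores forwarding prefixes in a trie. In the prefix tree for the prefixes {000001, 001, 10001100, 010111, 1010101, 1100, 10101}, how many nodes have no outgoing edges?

6

A leaf is a node with no children — equivalently, the end of a word that is not a proper prefix of any other stored word.
Those words: "000001", "001", "010111", "10001100", "1010101", "1100"
Leaf count: 6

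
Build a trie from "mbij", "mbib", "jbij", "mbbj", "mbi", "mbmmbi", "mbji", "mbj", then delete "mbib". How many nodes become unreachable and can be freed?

Walk "mbib" from the leaf back toward the root, removing each node that no remaining word uses.
The suffix "b" (1 node) is used only by "mbib"; the node for "mbi" still has the child "j", so pruning stops there.
Nodes removed: 1

1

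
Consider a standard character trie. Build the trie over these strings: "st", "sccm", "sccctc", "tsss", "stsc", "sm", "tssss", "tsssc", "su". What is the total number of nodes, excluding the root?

18

For each word, the new-node count is its length minus the longest prefix already in the trie:
  "st" → 2 new (s, t)
  "sccm" → prefix "s" already present; 3 new (c, c, m)
  "sccctc" → prefix "scc" already present; 3 new (c, t, c)
  "tsss" → 4 new (t, s, s, s)
  "stsc" → prefix "st" already present; 2 new (s, c)
  "sm" → prefix "s" already present; 1 new (m)
  "tssss" → prefix "tsss" already present; 1 new (s)
  "tsssc" → prefix "tsss" already present; 1 new (c)
  "su" → prefix "s" already present; 1 new (u)
Total nodes = 2 + 3 + 3 + 4 + 2 + 1 + 1 + 1 + 1 = 18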